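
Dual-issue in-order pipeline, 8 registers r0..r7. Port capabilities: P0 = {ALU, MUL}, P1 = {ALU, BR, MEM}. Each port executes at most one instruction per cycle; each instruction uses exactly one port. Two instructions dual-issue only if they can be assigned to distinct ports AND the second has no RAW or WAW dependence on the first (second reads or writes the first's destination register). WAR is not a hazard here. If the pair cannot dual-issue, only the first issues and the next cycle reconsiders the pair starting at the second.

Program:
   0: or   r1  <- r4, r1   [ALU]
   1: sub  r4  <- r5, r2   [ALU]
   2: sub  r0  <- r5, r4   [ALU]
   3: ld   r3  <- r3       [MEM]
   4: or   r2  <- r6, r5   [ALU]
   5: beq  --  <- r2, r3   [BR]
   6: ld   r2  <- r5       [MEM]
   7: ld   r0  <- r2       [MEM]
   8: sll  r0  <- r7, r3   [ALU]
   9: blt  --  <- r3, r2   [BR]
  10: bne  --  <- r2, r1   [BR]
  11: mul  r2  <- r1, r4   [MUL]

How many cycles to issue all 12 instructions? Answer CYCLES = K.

CYCLES = 8

0. or+sub @i0/i1  | 2-wide
1. sub+ld @i2/i3  | 2-wide
2. or @i4  | RAW r2
3. beq @i5  | no-port BR/MEM
4. ld @i6  | no-port MEM/MEM
5. ld @i7  | WAW r0
6. sll+blt @i8/i9  | 2-wide
7. bne+mul @i10/i11  | 2-wide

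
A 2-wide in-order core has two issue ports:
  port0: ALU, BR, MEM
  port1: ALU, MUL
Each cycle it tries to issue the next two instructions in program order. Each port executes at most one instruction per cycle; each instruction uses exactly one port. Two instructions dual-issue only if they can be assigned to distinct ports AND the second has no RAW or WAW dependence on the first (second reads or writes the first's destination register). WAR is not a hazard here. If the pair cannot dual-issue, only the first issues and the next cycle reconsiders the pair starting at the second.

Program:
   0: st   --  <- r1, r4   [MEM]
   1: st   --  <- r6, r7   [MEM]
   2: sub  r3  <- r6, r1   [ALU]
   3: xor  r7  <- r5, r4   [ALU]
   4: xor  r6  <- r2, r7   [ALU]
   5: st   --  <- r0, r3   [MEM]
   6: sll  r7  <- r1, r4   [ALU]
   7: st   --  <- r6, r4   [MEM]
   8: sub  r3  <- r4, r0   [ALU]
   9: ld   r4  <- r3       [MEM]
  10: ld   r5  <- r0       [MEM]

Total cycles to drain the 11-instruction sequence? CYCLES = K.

CYCLES = 8

0. st @i0  | no-port MEM/MEM
1. st/sub @i1,i2  | 2-wide
2. xor @i3  | RAW r7
3. xor/st @i4,i5  | 2-wide
4. sll/st @i6,i7  | 2-wide
5. sub @i8  | RAW r3
6. ld @i9  | no-port MEM/MEM
7. ld @i10  | tail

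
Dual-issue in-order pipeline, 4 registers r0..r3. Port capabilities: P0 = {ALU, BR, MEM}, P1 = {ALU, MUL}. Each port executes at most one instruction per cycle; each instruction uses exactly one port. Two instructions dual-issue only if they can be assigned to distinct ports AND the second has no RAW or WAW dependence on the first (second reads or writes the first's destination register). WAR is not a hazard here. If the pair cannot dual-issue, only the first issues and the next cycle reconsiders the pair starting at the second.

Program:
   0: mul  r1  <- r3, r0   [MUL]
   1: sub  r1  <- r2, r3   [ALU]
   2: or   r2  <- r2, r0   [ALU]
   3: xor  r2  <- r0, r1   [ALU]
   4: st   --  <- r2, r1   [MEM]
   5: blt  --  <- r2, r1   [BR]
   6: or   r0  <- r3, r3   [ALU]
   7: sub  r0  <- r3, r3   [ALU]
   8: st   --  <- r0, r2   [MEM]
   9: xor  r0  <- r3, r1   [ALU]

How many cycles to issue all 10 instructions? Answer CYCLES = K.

#0 head=0: mul i0 WAW r1
#1 head=1: sub;or i1,i2 2-wide
#2 head=3: xor i3 RAW r2
#3 head=4: st i4 no-port MEM/BR
#4 head=5: blt;or i5,i6 2-wide
#5 head=7: sub i7 RAW r0
#6 head=8: st;xor i8,i9 2-wide

CYCLES = 7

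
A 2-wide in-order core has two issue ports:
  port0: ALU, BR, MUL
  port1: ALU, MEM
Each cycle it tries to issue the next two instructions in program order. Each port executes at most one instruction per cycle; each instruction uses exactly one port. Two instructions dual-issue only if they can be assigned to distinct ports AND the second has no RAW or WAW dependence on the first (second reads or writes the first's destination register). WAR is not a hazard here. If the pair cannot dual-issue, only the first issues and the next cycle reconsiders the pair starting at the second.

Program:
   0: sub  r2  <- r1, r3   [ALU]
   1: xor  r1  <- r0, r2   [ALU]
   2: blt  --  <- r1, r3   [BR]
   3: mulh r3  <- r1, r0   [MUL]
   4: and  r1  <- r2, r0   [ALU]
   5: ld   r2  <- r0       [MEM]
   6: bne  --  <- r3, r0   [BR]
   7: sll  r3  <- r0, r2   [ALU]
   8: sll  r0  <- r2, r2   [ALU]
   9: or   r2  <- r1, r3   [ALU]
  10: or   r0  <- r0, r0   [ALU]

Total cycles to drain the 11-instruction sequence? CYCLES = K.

0. sub.ALU @i0  | RAW r2
1. xor.ALU @i1  | RAW r1
2. blt.BR @i2  | no-port BR/MUL
3. mulh.MUL+and.ALU @i3,i4  | dual
4. ld.MEM+bne.BR @i5,i6  | dual
5. sll.ALU+sll.ALU @i7,i8  | dual
6. or.ALU+or.ALU @i9,i10  | dual

CYCLES = 7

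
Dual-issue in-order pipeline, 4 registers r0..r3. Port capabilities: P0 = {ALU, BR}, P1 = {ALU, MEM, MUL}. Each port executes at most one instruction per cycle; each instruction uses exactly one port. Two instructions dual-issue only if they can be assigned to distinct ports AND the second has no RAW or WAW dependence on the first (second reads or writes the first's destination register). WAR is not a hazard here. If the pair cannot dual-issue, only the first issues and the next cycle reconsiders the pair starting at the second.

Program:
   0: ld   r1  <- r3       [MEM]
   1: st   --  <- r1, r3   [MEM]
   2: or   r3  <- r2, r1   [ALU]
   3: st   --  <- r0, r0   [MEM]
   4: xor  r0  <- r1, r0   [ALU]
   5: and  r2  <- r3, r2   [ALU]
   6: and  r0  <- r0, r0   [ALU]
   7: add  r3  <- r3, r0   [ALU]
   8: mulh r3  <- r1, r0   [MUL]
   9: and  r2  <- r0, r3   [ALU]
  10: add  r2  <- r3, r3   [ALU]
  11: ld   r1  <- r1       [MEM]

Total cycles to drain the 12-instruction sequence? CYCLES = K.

0. ld @i0  | no-port MEM/MEM
1. st/or @i1&i2  | dual
2. st/xor @i3&i4  | dual
3. and/and @i5&i6  | dual
4. add @i7  | WAW r3
5. mulh @i8  | RAW r3
6. and @i9  | WAW r2
7. add/ld @i10&i11  | dual

CYCLES = 8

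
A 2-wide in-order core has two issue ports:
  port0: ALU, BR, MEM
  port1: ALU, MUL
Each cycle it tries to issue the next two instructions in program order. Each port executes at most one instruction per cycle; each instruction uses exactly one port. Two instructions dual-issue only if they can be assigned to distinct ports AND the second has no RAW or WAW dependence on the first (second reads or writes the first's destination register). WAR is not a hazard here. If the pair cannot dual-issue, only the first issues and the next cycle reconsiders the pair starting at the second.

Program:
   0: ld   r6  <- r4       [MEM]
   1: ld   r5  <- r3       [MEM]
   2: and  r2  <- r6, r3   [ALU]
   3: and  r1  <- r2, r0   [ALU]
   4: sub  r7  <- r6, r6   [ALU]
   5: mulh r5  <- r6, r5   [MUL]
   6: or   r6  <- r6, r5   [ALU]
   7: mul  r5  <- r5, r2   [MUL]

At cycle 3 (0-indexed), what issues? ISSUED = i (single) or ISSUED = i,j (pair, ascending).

ISSUED = 5

#0 head=0: ld i0 no-port MEM/MEM
#1 head=1: ld;and i1&i2 pair
#2 head=3: and;sub i3&i4 pair
#3 head=5: mulh i5 RAW r5
#4 head=6: or;mul i6&i7 pair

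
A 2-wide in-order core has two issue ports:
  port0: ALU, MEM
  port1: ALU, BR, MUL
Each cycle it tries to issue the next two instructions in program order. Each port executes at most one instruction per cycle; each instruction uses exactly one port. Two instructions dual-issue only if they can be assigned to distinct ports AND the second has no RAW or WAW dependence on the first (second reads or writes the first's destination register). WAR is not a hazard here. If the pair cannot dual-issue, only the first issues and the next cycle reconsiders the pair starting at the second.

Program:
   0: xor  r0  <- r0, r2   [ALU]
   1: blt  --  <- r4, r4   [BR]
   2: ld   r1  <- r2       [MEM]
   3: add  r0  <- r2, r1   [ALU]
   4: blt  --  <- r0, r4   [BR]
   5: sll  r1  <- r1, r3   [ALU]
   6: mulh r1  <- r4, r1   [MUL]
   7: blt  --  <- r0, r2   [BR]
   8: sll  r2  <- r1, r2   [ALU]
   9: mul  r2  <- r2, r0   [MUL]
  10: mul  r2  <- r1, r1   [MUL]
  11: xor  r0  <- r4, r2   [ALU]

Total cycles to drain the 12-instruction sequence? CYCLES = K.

CYCLES = 9

0. xor;blt @i0+i1  | pair
1. ld @i2  | RAW r1
2. add @i3  | RAW r0
3. blt;sll @i4+i5  | pair
4. mulh @i6  | no-port MUL/BR
5. blt;sll @i7+i8  | pair
6. mul @i9  | no-port MUL/MUL
7. mul @i10  | RAW r2
8. xor @i11  | tail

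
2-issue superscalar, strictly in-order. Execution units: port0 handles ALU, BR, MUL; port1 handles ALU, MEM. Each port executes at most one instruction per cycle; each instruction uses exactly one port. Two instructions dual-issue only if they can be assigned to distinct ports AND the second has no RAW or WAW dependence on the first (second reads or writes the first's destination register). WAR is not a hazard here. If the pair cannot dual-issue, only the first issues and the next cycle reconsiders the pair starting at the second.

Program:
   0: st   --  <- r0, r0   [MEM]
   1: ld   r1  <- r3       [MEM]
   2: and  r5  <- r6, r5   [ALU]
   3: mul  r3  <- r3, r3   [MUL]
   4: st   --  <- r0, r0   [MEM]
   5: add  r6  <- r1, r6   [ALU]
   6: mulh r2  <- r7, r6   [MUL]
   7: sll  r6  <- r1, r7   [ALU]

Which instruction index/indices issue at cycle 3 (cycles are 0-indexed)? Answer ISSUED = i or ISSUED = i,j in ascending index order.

t=0 i0:st ; no-port MEM/MEM
t=1 i1,i2:ld and ; 2-wide
t=2 i3,i4:mul st ; 2-wide
t=3 i5:add ; RAW r6
t=4 i6,i7:mulh sll ; 2-wide

ISSUED = 5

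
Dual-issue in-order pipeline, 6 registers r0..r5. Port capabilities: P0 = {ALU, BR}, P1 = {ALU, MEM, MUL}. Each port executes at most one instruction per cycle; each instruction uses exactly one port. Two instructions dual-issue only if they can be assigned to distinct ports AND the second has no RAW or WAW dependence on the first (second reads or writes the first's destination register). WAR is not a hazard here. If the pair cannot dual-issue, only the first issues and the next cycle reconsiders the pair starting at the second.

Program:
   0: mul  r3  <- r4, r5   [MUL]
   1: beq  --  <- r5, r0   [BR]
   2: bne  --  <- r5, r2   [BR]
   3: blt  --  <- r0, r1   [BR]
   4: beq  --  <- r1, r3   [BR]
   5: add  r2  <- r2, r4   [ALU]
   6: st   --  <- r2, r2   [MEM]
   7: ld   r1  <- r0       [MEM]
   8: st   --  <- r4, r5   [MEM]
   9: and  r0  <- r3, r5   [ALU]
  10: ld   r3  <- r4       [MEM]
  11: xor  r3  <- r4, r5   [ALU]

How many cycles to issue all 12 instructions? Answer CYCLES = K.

CYCLES = 9

0. mul.MUL beq.BR @i0,i1  | dual
1. bne.BR @i2  | no-port BR/BR
2. blt.BR @i3  | no-port BR/BR
3. beq.BR add.ALU @i4,i5  | dual
4. st.MEM @i6  | no-port MEM/MEM
5. ld.MEM @i7  | no-port MEM/MEM
6. st.MEM and.ALU @i8,i9  | dual
7. ld.MEM @i10  | WAW r3
8. xor.ALU @i11  | tail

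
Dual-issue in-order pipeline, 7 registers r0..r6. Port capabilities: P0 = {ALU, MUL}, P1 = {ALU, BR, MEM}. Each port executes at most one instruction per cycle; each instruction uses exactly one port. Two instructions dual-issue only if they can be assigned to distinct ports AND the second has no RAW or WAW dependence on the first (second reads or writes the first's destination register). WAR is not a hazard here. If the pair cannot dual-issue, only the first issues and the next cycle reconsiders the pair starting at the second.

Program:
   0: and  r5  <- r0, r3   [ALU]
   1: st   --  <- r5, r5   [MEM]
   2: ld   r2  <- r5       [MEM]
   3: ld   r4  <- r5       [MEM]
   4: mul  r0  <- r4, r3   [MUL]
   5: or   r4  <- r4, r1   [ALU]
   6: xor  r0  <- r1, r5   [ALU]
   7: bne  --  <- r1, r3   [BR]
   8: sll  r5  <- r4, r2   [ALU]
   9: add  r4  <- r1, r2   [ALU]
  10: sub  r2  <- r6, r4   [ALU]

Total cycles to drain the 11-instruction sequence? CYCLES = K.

[0] i0  and.ALU  -- RAW r5
[1] i1  st.MEM  -- no-port MEM/MEM
[2] i2  ld.MEM  -- no-port MEM/MEM
[3] i3  ld.MEM  -- RAW r4
[4] i4,i5  mul.MUL;or.ALU  -- 2-wide
[5] i6,i7  xor.ALU;bne.BR  -- 2-wide
[6] i8,i9  sll.ALU;add.ALU  -- 2-wide
[7] i10  sub.ALU  -- tail

CYCLES = 8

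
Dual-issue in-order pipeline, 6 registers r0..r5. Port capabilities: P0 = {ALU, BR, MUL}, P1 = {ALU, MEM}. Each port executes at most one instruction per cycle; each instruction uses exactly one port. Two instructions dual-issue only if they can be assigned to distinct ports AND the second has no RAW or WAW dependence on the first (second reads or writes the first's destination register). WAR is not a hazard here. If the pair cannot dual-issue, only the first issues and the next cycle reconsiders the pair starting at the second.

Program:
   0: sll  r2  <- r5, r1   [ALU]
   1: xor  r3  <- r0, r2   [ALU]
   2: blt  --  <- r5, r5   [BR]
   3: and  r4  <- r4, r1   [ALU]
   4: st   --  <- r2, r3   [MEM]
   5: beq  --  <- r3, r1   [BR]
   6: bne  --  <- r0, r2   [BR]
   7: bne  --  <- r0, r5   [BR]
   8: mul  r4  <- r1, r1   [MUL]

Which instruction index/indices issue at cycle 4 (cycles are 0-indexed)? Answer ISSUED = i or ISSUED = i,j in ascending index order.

ISSUED = 6

#0 head=0: sll.ALU i0 RAW r2
#1 head=1: xor.ALU+blt.BR i1&i2 2-wide
#2 head=3: and.ALU+st.MEM i3&i4 2-wide
#3 head=5: beq.BR i5 no-port BR/BR
#4 head=6: bne.BR i6 no-port BR/BR
#5 head=7: bne.BR i7 no-port BR/MUL
#6 head=8: mul.MUL i8 tail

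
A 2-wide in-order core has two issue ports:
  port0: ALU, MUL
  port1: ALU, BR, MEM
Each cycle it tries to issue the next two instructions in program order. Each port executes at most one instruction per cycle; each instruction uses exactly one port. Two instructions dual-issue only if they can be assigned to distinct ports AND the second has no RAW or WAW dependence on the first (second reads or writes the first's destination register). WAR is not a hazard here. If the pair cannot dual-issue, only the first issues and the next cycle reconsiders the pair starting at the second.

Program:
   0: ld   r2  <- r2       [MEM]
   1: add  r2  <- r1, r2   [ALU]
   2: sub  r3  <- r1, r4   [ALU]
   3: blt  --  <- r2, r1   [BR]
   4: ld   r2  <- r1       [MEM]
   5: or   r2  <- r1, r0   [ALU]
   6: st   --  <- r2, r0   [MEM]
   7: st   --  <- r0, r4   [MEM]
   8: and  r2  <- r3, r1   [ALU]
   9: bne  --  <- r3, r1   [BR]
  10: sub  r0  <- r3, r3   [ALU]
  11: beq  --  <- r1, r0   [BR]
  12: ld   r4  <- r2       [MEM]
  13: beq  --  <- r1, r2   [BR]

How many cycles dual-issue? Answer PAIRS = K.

c0: i0 ld  RAW+WAW r2
c1: i1&i2 add+sub  dual
c2: i3 blt  no-port BR/MEM
c3: i4 ld  WAW r2
c4: i5 or  RAW r2
c5: i6 st  no-port MEM/MEM
c6: i7&i8 st+and  dual
c7: i9&i10 bne+sub  dual
c8: i11 beq  no-port BR/MEM
c9: i12 ld  no-port MEM/BR
c10: i13 beq  tail

PAIRS = 3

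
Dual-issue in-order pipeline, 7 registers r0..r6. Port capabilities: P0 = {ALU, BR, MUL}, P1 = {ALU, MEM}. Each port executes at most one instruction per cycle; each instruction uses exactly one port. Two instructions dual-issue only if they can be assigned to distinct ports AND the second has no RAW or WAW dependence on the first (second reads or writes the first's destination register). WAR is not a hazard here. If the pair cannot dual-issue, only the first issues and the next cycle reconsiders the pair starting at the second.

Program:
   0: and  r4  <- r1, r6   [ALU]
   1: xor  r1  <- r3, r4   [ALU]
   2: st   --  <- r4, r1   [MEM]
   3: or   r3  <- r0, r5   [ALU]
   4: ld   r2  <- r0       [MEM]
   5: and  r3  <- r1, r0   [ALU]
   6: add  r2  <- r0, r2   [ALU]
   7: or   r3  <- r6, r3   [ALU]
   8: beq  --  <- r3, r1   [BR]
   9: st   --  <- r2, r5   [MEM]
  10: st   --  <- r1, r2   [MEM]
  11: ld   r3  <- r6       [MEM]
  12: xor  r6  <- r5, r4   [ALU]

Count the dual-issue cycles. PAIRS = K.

c0: i0 and.ALU  RAW r4
c1: i1 xor.ALU  RAW r1
c2: i2+i3 st.MEM/or.ALU  pair
c3: i4+i5 ld.MEM/and.ALU  pair
c4: i6+i7 add.ALU/or.ALU  pair
c5: i8+i9 beq.BR/st.MEM  pair
c6: i10 st.MEM  no-port MEM/MEM
c7: i11+i12 ld.MEM/xor.ALU  pair

PAIRS = 5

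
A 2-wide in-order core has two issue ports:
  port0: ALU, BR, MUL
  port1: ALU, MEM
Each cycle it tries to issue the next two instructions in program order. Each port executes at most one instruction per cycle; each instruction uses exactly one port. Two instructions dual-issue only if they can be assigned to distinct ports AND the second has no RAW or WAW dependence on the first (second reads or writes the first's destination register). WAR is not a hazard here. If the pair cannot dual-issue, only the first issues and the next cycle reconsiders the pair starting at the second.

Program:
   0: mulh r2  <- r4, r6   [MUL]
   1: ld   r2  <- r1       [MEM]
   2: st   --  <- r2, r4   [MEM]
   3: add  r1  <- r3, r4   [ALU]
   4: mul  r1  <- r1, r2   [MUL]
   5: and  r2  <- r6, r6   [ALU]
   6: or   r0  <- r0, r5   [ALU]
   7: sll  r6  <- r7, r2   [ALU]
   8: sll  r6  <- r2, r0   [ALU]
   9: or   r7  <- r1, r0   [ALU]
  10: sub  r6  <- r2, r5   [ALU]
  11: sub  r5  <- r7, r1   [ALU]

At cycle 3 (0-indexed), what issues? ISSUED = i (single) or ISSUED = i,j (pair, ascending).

ISSUED = 4,5

  cy0 -> i0 (mulh) WAW r2
  cy1 -> i1 (ld) no-port MEM/MEM
  cy2 -> i2+i3 (st+add) 2-wide
  cy3 -> i4+i5 (mul+and) 2-wide
  cy4 -> i6+i7 (or+sll) 2-wide
  cy5 -> i8+i9 (sll+or) 2-wide
  cy6 -> i10+i11 (sub+sub) 2-wide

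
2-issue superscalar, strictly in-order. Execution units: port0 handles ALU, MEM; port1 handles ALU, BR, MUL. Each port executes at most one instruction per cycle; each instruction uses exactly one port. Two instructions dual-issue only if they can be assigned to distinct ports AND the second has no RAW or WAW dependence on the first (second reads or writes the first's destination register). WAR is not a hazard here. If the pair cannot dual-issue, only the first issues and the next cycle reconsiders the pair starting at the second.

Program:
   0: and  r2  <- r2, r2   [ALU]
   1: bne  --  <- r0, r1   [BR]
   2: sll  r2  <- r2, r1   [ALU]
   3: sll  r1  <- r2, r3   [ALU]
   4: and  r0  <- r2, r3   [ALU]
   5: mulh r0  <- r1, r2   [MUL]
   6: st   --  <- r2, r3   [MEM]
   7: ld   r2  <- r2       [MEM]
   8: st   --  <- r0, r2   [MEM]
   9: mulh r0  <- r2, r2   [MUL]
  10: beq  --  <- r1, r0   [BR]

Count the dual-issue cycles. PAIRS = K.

[0] i0/i1  and bne  -- dual
[1] i2  sll  -- RAW r2
[2] i3/i4  sll and  -- dual
[3] i5/i6  mulh st  -- dual
[4] i7  ld  -- no-port MEM/MEM
[5] i8/i9  st mulh  -- dual
[6] i10  beq  -- tail

PAIRS = 4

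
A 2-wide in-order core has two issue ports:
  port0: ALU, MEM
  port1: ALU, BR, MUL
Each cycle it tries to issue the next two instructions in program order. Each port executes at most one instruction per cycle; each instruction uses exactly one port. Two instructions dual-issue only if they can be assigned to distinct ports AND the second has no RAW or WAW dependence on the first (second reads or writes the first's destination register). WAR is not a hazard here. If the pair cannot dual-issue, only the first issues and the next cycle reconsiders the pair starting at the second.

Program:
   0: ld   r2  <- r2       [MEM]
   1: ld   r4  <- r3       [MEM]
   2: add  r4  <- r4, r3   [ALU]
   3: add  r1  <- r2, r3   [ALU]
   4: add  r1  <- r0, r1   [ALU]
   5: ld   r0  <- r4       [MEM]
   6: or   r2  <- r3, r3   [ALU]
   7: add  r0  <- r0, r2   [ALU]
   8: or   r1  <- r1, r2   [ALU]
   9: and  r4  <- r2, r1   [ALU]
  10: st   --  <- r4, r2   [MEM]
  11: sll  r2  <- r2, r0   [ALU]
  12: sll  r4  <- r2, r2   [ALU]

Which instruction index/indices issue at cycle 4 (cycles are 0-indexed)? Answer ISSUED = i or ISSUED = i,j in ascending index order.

t=0 i0:ld.MEM ; no-port MEM/MEM
t=1 i1:ld.MEM ; RAW+WAW r4
t=2 i2/i3:add.ALU/add.ALU ; 2-wide
t=3 i4/i5:add.ALU/ld.MEM ; 2-wide
t=4 i6:or.ALU ; RAW r2
t=5 i7/i8:add.ALU/or.ALU ; 2-wide
t=6 i9:and.ALU ; RAW r4
t=7 i10/i11:st.MEM/sll.ALU ; 2-wide
t=8 i12:sll.ALU ; tail

ISSUED = 6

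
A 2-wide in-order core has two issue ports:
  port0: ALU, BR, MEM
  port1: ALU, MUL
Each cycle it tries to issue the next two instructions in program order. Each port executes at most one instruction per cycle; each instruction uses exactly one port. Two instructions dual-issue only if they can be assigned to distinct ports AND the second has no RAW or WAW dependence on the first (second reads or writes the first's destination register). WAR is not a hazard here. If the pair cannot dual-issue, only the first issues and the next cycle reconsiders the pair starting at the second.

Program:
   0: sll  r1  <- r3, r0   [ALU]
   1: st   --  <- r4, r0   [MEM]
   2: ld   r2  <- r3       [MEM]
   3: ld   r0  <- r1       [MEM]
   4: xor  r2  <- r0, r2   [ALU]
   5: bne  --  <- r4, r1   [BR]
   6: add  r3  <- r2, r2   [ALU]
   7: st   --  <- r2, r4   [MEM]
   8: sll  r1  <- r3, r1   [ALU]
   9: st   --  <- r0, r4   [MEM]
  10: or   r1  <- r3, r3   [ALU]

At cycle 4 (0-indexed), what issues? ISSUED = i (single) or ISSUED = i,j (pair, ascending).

ISSUED = 6,7

t=0 i0/i1:sll st ; 2-wide
t=1 i2:ld ; no-port MEM/MEM
t=2 i3:ld ; RAW r0
t=3 i4/i5:xor bne ; 2-wide
t=4 i6/i7:add st ; 2-wide
t=5 i8/i9:sll st ; 2-wide
t=6 i10:or ; tail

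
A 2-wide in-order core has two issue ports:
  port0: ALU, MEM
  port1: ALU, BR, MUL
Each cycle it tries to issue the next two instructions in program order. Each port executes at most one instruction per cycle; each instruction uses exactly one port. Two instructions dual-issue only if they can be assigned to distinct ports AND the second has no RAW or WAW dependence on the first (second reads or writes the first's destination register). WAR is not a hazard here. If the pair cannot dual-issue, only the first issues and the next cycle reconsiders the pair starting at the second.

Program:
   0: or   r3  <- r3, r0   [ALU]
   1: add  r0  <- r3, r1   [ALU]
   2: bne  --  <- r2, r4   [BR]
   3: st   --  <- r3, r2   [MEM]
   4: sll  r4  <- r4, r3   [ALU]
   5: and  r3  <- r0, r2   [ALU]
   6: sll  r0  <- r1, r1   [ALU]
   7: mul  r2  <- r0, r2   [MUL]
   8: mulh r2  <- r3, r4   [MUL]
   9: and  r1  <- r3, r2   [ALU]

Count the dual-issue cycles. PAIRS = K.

  cy0 -> i0 (or) RAW r3
  cy1 -> i1&i2 (add/bne) 2-wide
  cy2 -> i3&i4 (st/sll) 2-wide
  cy3 -> i5&i6 (and/sll) 2-wide
  cy4 -> i7 (mul) no-port MUL/MUL
  cy5 -> i8 (mulh) RAW r2
  cy6 -> i9 (and) tail

PAIRS = 3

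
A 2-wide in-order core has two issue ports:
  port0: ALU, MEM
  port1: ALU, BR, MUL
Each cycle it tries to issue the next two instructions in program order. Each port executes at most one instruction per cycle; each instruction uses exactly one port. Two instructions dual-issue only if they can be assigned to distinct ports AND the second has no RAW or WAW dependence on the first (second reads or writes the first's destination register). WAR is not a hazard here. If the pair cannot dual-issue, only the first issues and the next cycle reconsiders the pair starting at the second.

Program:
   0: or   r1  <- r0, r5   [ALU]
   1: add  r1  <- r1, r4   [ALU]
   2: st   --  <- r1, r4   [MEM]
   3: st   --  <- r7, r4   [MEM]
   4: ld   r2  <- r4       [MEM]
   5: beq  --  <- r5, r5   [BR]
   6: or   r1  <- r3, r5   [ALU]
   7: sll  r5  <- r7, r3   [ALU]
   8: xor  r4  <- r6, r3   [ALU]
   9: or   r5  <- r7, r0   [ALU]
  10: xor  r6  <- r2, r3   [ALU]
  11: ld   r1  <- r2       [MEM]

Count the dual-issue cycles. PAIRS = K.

PAIRS = 4

c0: i0 or.ALU  RAW+WAW r1
c1: i1 add.ALU  RAW r1
c2: i2 st.MEM  no-port MEM/MEM
c3: i3 st.MEM  no-port MEM/MEM
c4: i4/i5 ld.MEM/beq.BR  pair
c5: i6/i7 or.ALU/sll.ALU  pair
c6: i8/i9 xor.ALU/or.ALU  pair
c7: i10/i11 xor.ALU/ld.MEM  pair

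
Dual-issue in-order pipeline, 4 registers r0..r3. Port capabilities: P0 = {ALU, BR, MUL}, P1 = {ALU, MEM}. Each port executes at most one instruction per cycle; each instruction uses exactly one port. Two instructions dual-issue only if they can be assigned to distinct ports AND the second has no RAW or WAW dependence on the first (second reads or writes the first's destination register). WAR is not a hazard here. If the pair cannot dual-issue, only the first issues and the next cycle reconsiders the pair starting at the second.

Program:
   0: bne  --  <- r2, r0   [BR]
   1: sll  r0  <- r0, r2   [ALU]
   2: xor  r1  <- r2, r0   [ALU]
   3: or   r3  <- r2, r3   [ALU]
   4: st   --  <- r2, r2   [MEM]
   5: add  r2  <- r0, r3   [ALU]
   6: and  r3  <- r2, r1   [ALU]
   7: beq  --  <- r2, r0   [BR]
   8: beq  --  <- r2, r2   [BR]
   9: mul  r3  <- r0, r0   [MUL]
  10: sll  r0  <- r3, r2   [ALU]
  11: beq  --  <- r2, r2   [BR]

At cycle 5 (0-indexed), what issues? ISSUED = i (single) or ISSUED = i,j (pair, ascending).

ISSUED = 9

c0: i0&i1 bne+sll  2-wide
c1: i2&i3 xor+or  2-wide
c2: i4&i5 st+add  2-wide
c3: i6&i7 and+beq  2-wide
c4: i8 beq  no-port BR/MUL
c5: i9 mul  RAW r3
c6: i10&i11 sll+beq  2-wide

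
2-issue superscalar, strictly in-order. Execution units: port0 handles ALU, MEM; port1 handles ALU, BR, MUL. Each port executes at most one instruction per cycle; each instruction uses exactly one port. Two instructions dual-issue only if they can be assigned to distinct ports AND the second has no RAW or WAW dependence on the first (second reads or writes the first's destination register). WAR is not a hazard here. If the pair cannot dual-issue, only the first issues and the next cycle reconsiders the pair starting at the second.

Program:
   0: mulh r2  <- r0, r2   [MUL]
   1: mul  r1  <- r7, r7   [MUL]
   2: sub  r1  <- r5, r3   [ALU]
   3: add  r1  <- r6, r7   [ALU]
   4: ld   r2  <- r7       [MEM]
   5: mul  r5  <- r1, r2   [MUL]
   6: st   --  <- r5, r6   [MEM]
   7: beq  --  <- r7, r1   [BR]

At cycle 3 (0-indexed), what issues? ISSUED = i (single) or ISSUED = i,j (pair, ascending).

ISSUED = 3,4

  cy0 -> i0 (mulh.MUL) no-port MUL/MUL
  cy1 -> i1 (mul.MUL) WAW r1
  cy2 -> i2 (sub.ALU) WAW r1
  cy3 -> i3&i4 (add.ALU/ld.MEM) dual
  cy4 -> i5 (mul.MUL) RAW r5
  cy5 -> i6&i7 (st.MEM/beq.BR) dual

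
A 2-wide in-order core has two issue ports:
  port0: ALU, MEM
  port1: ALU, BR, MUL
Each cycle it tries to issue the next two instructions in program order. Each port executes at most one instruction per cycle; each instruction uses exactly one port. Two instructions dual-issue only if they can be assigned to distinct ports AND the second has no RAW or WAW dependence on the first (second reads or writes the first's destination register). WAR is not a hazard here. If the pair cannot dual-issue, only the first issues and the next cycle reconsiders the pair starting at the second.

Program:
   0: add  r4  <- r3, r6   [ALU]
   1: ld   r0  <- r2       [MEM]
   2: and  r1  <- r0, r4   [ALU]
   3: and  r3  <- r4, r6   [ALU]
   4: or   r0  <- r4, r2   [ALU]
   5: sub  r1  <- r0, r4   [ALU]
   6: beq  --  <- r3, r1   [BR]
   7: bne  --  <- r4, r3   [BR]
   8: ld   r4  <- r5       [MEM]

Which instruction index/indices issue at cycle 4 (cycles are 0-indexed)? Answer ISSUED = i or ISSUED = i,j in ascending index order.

ISSUED = 6

0. add.ALU;ld.MEM @i0&i1  | 2-wide
1. and.ALU;and.ALU @i2&i3  | 2-wide
2. or.ALU @i4  | RAW r0
3. sub.ALU @i5  | RAW r1
4. beq.BR @i6  | no-port BR/BR
5. bne.BR;ld.MEM @i7&i8  | 2-wide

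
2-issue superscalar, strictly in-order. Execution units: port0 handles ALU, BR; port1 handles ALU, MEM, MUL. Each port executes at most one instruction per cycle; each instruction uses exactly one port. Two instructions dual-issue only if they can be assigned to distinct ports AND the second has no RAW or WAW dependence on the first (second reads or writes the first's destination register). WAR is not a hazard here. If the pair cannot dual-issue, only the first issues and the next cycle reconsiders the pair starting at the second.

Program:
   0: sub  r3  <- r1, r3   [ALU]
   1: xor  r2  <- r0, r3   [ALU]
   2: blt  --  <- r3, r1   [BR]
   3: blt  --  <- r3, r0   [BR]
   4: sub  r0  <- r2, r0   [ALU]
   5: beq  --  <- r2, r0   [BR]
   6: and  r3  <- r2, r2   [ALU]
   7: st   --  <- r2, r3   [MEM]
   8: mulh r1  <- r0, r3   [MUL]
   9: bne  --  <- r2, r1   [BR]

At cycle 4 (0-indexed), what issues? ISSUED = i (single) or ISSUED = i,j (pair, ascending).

  cy0 -> i0 (sub) RAW r3
  cy1 -> i1+i2 (xor blt) 2-wide
  cy2 -> i3+i4 (blt sub) 2-wide
  cy3 -> i5+i6 (beq and) 2-wide
  cy4 -> i7 (st) no-port MEM/MUL
  cy5 -> i8 (mulh) RAW r1
  cy6 -> i9 (bne) tail

ISSUED = 7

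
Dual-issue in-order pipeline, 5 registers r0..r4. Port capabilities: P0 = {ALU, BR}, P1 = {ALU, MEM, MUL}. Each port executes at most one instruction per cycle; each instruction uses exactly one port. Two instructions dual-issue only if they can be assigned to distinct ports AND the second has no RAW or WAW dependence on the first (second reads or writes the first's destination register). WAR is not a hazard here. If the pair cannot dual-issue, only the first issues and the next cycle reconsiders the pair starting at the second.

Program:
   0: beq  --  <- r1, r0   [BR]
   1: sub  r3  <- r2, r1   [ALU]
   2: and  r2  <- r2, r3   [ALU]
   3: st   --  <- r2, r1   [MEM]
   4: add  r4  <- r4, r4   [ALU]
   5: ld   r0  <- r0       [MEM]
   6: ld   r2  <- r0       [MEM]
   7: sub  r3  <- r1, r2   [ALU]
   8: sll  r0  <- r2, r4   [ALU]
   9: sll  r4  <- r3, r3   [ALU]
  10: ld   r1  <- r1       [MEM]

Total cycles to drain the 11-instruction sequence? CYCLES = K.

t=0 i0+i1:beq;sub ; dual
t=1 i2:and ; RAW r2
t=2 i3+i4:st;add ; dual
t=3 i5:ld ; no-port MEM/MEM
t=4 i6:ld ; RAW r2
t=5 i7+i8:sub;sll ; dual
t=6 i9+i10:sll;ld ; dual

CYCLES = 7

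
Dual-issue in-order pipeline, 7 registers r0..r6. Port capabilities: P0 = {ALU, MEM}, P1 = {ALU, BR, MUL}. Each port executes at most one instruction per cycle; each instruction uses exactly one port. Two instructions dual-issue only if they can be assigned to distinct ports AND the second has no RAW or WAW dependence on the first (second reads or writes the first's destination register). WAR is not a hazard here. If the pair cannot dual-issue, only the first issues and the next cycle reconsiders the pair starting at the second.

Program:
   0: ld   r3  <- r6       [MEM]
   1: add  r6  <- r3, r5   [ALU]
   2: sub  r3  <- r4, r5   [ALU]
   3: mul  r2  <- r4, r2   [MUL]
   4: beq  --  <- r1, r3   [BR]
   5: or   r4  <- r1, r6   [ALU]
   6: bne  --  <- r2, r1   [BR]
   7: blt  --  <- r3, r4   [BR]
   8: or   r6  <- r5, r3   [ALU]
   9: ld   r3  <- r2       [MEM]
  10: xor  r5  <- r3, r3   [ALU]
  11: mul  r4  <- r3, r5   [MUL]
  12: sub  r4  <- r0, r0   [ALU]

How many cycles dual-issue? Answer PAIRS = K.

PAIRS = 3

c0: i0 ld.MEM  RAW r3
c1: i1&i2 add.ALU sub.ALU  pair
c2: i3 mul.MUL  no-port MUL/BR
c3: i4&i5 beq.BR or.ALU  pair
c4: i6 bne.BR  no-port BR/BR
c5: i7&i8 blt.BR or.ALU  pair
c6: i9 ld.MEM  RAW r3
c7: i10 xor.ALU  RAW r5
c8: i11 mul.MUL  WAW r4
c9: i12 sub.ALU  tail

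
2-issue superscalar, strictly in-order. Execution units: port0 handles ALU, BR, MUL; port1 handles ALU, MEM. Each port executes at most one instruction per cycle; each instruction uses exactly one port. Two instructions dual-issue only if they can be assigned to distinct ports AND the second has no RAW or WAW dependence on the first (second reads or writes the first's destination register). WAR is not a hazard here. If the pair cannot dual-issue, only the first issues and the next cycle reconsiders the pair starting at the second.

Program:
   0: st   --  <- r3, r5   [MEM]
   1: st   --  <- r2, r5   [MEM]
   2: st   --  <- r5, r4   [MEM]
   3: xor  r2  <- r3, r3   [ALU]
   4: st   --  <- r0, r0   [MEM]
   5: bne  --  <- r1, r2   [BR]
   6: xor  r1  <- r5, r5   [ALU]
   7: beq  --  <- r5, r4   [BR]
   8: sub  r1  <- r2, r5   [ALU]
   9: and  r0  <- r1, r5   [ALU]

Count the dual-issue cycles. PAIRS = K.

  cy0 -> i0 (st.MEM) no-port MEM/MEM
  cy1 -> i1 (st.MEM) no-port MEM/MEM
  cy2 -> i2/i3 (st.MEM xor.ALU) dual
  cy3 -> i4/i5 (st.MEM bne.BR) dual
  cy4 -> i6/i7 (xor.ALU beq.BR) dual
  cy5 -> i8 (sub.ALU) RAW r1
  cy6 -> i9 (and.ALU) tail

PAIRS = 3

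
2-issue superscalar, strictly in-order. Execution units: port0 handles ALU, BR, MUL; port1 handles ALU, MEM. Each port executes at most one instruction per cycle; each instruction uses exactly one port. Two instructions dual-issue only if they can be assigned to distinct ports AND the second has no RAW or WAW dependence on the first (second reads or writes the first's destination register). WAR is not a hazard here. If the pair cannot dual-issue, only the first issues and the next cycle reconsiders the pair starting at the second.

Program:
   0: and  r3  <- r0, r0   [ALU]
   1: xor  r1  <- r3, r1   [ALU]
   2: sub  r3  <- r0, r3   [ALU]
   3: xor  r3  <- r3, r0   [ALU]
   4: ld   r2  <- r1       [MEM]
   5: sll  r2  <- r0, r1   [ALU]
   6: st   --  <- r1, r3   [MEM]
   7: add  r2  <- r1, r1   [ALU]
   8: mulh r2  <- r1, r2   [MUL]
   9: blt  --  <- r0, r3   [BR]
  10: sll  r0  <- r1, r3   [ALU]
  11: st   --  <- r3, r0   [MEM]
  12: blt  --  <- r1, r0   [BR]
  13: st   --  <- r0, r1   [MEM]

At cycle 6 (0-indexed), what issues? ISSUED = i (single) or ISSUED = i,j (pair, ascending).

t=0 i0:and ; RAW r3
t=1 i1,i2:xor+sub ; dual
t=2 i3,i4:xor+ld ; dual
t=3 i5,i6:sll+st ; dual
t=4 i7:add ; RAW+WAW r2
t=5 i8:mulh ; no-port MUL/BR
t=6 i9,i10:blt+sll ; dual
t=7 i11,i12:st+blt ; dual
t=8 i13:st ; tail

ISSUED = 9,10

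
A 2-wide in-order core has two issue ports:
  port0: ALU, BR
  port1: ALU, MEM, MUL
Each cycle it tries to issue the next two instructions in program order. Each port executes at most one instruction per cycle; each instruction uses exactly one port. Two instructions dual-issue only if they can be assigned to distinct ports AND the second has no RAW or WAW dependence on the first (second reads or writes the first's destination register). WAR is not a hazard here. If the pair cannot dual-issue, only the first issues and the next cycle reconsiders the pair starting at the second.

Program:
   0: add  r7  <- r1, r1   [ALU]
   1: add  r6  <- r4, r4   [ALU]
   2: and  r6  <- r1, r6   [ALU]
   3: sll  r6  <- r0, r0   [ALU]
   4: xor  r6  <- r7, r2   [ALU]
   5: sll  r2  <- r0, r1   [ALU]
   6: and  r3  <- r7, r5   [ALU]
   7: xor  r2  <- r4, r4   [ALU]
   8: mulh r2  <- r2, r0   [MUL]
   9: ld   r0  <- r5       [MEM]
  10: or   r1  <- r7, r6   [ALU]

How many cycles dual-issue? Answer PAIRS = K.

0. add.ALU/add.ALU @i0/i1  | 2-wide
1. and.ALU @i2  | WAW r6
2. sll.ALU @i3  | WAW r6
3. xor.ALU/sll.ALU @i4/i5  | 2-wide
4. and.ALU/xor.ALU @i6/i7  | 2-wide
5. mulh.MUL @i8  | no-port MUL/MEM
6. ld.MEM/or.ALU @i9/i10  | 2-wide

PAIRS = 4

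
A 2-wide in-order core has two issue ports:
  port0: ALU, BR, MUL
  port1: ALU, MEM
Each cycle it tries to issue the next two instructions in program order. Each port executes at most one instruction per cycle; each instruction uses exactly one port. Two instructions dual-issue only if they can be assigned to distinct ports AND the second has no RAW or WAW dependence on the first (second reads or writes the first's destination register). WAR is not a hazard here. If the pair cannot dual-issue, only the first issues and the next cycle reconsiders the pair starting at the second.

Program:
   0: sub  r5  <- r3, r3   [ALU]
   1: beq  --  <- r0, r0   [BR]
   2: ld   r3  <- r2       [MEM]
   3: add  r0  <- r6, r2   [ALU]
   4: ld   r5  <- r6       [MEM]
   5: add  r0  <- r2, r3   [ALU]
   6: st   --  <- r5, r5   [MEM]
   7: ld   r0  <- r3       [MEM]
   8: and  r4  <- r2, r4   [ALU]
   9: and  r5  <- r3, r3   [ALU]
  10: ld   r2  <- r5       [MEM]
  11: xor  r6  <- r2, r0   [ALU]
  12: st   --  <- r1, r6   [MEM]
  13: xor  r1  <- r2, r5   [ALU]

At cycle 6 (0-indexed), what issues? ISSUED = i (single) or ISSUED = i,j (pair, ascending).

#0 head=0: sub.ALU beq.BR i0+i1 dual
#1 head=2: ld.MEM add.ALU i2+i3 dual
#2 head=4: ld.MEM add.ALU i4+i5 dual
#3 head=6: st.MEM i6 no-port MEM/MEM
#4 head=7: ld.MEM and.ALU i7+i8 dual
#5 head=9: and.ALU i9 RAW r5
#6 head=10: ld.MEM i10 RAW r2
#7 head=11: xor.ALU i11 RAW r6
#8 head=12: st.MEM xor.ALU i12+i13 dual

ISSUED = 10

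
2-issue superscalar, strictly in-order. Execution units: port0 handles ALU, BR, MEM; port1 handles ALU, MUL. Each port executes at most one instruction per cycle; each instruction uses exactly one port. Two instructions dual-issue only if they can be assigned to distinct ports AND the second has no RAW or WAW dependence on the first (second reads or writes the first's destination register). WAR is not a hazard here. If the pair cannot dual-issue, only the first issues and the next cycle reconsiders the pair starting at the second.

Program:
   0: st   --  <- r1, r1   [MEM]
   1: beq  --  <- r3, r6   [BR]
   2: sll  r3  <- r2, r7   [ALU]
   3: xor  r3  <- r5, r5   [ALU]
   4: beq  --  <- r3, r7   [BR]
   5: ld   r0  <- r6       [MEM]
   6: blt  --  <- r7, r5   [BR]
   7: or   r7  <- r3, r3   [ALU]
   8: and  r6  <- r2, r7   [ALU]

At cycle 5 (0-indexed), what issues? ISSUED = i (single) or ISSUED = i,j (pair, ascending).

ISSUED = 6,7

0. st @i0  | no-port MEM/BR
1. beq+sll @i1,i2  | 2-wide
2. xor @i3  | RAW r3
3. beq @i4  | no-port BR/MEM
4. ld @i5  | no-port MEM/BR
5. blt+or @i6,i7  | 2-wide
6. and @i8  | tail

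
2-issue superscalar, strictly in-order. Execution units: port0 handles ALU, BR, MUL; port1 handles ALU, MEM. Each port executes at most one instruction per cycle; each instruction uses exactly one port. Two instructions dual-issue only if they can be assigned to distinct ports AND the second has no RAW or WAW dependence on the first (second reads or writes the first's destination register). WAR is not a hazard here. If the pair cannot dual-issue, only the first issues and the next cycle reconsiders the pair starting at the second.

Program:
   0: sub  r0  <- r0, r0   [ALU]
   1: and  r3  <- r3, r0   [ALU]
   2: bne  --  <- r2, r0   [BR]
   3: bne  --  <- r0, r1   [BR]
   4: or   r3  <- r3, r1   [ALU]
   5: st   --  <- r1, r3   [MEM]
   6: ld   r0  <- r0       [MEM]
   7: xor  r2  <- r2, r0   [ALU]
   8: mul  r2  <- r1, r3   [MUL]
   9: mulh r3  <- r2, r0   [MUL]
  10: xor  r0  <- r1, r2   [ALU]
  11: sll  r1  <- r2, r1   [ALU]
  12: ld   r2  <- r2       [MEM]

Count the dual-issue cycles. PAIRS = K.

  cy0 -> i0 (sub) RAW r0
  cy1 -> i1+i2 (and bne) dual
  cy2 -> i3+i4 (bne or) dual
  cy3 -> i5 (st) no-port MEM/MEM
  cy4 -> i6 (ld) RAW r0
  cy5 -> i7 (xor) WAW r2
  cy6 -> i8 (mul) no-port MUL/MUL
  cy7 -> i9+i10 (mulh xor) dual
  cy8 -> i11+i12 (sll ld) dual

PAIRS = 4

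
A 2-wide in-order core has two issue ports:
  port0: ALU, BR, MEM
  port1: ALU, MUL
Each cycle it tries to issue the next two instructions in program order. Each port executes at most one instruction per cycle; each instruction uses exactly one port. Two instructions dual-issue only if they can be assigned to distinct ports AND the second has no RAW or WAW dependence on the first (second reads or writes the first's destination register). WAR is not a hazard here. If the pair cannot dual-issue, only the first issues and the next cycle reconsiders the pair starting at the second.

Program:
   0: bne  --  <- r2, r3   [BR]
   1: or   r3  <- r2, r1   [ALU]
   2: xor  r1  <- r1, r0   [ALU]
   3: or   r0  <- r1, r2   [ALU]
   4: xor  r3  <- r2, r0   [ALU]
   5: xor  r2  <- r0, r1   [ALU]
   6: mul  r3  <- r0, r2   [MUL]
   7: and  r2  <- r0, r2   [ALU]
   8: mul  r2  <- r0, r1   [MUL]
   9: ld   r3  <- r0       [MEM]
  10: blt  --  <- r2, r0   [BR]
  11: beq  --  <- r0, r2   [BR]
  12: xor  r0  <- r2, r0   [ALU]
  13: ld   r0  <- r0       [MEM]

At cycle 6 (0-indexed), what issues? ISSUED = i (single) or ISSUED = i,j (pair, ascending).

ISSUED = 10

t=0 i0,i1:bne+or ; pair
t=1 i2:xor ; RAW r1
t=2 i3:or ; RAW r0
t=3 i4,i5:xor+xor ; pair
t=4 i6,i7:mul+and ; pair
t=5 i8,i9:mul+ld ; pair
t=6 i10:blt ; no-port BR/BR
t=7 i11,i12:beq+xor ; pair
t=8 i13:ld ; tail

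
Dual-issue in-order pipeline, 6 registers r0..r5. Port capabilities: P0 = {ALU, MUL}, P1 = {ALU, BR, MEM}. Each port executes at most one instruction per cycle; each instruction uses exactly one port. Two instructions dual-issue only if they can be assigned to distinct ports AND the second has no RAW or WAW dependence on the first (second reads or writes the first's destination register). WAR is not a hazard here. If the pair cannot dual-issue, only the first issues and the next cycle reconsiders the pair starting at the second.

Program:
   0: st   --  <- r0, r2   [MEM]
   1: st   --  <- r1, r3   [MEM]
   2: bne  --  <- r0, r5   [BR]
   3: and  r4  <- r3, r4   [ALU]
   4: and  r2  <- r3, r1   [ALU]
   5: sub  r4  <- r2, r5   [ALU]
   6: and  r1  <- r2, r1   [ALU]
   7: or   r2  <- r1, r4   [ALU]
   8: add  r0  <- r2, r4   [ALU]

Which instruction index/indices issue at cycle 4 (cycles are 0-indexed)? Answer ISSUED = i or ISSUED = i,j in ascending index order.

ISSUED = 5,6

  cy0 -> i0 (st) no-port MEM/MEM
  cy1 -> i1 (st) no-port MEM/BR
  cy2 -> i2&i3 (bne and) 2-wide
  cy3 -> i4 (and) RAW r2
  cy4 -> i5&i6 (sub and) 2-wide
  cy5 -> i7 (or) RAW r2
  cy6 -> i8 (add) tail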